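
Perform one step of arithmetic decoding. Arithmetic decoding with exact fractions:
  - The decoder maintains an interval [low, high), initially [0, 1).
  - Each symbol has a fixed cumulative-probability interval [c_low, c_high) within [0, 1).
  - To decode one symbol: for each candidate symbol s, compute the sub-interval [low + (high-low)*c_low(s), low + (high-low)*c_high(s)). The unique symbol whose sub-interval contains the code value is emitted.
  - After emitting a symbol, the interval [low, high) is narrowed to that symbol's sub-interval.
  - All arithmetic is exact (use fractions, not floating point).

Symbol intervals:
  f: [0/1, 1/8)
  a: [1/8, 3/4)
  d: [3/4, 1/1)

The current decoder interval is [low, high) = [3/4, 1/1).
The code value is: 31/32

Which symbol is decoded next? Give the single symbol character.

Answer: d

Derivation:
Interval width = high − low = 1/1 − 3/4 = 1/4
Scaled code = (code − low) / width = (31/32 − 3/4) / 1/4 = 7/8
  f: [0/1, 1/8) 
  a: [1/8, 3/4) 
  d: [3/4, 1/1) ← scaled code falls here ✓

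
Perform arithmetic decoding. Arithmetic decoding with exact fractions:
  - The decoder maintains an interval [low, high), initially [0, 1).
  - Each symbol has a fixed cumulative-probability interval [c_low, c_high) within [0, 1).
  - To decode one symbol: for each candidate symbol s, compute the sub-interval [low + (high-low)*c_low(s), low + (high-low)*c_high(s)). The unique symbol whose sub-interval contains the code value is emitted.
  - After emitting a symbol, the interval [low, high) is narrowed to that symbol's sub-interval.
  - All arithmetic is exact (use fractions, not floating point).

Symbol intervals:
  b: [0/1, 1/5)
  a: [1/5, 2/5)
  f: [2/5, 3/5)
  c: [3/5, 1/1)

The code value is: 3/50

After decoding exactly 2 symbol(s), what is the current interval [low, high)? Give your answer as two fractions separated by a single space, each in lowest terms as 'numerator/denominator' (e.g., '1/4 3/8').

Step 1: interval [0/1, 1/1), width = 1/1 - 0/1 = 1/1
  'b': [0/1 + 1/1*0/1, 0/1 + 1/1*1/5) = [0/1, 1/5) <- contains code 3/50
  'a': [0/1 + 1/1*1/5, 0/1 + 1/1*2/5) = [1/5, 2/5)
  'f': [0/1 + 1/1*2/5, 0/1 + 1/1*3/5) = [2/5, 3/5)
  'c': [0/1 + 1/1*3/5, 0/1 + 1/1*1/1) = [3/5, 1/1)
  emit 'b', narrow to [0/1, 1/5)
Step 2: interval [0/1, 1/5), width = 1/5 - 0/1 = 1/5
  'b': [0/1 + 1/5*0/1, 0/1 + 1/5*1/5) = [0/1, 1/25)
  'a': [0/1 + 1/5*1/5, 0/1 + 1/5*2/5) = [1/25, 2/25) <- contains code 3/50
  'f': [0/1 + 1/5*2/5, 0/1 + 1/5*3/5) = [2/25, 3/25)
  'c': [0/1 + 1/5*3/5, 0/1 + 1/5*1/1) = [3/25, 1/5)
  emit 'a', narrow to [1/25, 2/25)

Answer: 1/25 2/25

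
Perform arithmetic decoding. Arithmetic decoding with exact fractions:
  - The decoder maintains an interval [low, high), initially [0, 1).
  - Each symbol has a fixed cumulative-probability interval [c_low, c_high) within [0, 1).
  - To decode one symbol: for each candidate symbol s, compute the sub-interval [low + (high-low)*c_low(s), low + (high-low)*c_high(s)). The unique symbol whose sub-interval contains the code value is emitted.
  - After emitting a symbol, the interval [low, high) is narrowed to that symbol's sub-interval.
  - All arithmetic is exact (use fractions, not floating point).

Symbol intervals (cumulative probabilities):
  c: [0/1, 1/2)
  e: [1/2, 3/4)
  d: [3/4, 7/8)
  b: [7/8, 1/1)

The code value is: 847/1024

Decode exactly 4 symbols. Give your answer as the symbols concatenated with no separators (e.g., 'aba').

Answer: decb

Derivation:
Step 1: interval [0/1, 1/1), width = 1/1 - 0/1 = 1/1
  'c': [0/1 + 1/1*0/1, 0/1 + 1/1*1/2) = [0/1, 1/2)
  'e': [0/1 + 1/1*1/2, 0/1 + 1/1*3/4) = [1/2, 3/4)
  'd': [0/1 + 1/1*3/4, 0/1 + 1/1*7/8) = [3/4, 7/8) <- contains code 847/1024
  'b': [0/1 + 1/1*7/8, 0/1 + 1/1*1/1) = [7/8, 1/1)
  emit 'd', narrow to [3/4, 7/8)
Step 2: interval [3/4, 7/8), width = 7/8 - 3/4 = 1/8
  'c': [3/4 + 1/8*0/1, 3/4 + 1/8*1/2) = [3/4, 13/16)
  'e': [3/4 + 1/8*1/2, 3/4 + 1/8*3/4) = [13/16, 27/32) <- contains code 847/1024
  'd': [3/4 + 1/8*3/4, 3/4 + 1/8*7/8) = [27/32, 55/64)
  'b': [3/4 + 1/8*7/8, 3/4 + 1/8*1/1) = [55/64, 7/8)
  emit 'e', narrow to [13/16, 27/32)
Step 3: interval [13/16, 27/32), width = 27/32 - 13/16 = 1/32
  'c': [13/16 + 1/32*0/1, 13/16 + 1/32*1/2) = [13/16, 53/64) <- contains code 847/1024
  'e': [13/16 + 1/32*1/2, 13/16 + 1/32*3/4) = [53/64, 107/128)
  'd': [13/16 + 1/32*3/4, 13/16 + 1/32*7/8) = [107/128, 215/256)
  'b': [13/16 + 1/32*7/8, 13/16 + 1/32*1/1) = [215/256, 27/32)
  emit 'c', narrow to [13/16, 53/64)
Step 4: interval [13/16, 53/64), width = 53/64 - 13/16 = 1/64
  'c': [13/16 + 1/64*0/1, 13/16 + 1/64*1/2) = [13/16, 105/128)
  'e': [13/16 + 1/64*1/2, 13/16 + 1/64*3/4) = [105/128, 211/256)
  'd': [13/16 + 1/64*3/4, 13/16 + 1/64*7/8) = [211/256, 423/512)
  'b': [13/16 + 1/64*7/8, 13/16 + 1/64*1/1) = [423/512, 53/64) <- contains code 847/1024
  emit 'b', narrow to [423/512, 53/64)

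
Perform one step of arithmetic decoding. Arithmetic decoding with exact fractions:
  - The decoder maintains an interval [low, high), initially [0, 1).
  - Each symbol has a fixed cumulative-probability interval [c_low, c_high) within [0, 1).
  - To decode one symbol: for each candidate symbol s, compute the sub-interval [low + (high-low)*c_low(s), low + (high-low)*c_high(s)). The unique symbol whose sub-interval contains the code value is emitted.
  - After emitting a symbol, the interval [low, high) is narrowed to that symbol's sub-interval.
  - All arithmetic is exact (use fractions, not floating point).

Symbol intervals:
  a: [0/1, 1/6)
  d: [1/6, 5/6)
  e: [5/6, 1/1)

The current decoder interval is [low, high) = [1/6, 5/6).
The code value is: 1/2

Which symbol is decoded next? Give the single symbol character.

Interval width = high − low = 5/6 − 1/6 = 2/3
Scaled code = (code − low) / width = (1/2 − 1/6) / 2/3 = 1/2
  a: [0/1, 1/6) 
  d: [1/6, 5/6) ← scaled code falls here ✓
  e: [5/6, 1/1) 

Answer: d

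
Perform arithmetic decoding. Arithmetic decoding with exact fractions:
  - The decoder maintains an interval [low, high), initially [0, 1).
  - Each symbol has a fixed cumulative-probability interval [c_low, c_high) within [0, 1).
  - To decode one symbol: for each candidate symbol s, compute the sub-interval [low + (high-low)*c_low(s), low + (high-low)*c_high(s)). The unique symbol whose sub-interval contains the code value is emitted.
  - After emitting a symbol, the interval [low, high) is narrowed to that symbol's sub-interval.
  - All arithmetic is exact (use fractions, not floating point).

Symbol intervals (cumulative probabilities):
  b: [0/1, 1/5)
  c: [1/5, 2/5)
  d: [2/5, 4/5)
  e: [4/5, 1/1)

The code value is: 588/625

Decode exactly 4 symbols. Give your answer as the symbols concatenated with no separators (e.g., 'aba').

Answer: edde

Derivation:
Step 1: interval [0/1, 1/1), width = 1/1 - 0/1 = 1/1
  'b': [0/1 + 1/1*0/1, 0/1 + 1/1*1/5) = [0/1, 1/5)
  'c': [0/1 + 1/1*1/5, 0/1 + 1/1*2/5) = [1/5, 2/5)
  'd': [0/1 + 1/1*2/5, 0/1 + 1/1*4/5) = [2/5, 4/5)
  'e': [0/1 + 1/1*4/5, 0/1 + 1/1*1/1) = [4/5, 1/1) <- contains code 588/625
  emit 'e', narrow to [4/5, 1/1)
Step 2: interval [4/5, 1/1), width = 1/1 - 4/5 = 1/5
  'b': [4/5 + 1/5*0/1, 4/5 + 1/5*1/5) = [4/5, 21/25)
  'c': [4/5 + 1/5*1/5, 4/5 + 1/5*2/5) = [21/25, 22/25)
  'd': [4/5 + 1/5*2/5, 4/5 + 1/5*4/5) = [22/25, 24/25) <- contains code 588/625
  'e': [4/5 + 1/5*4/5, 4/5 + 1/5*1/1) = [24/25, 1/1)
  emit 'd', narrow to [22/25, 24/25)
Step 3: interval [22/25, 24/25), width = 24/25 - 22/25 = 2/25
  'b': [22/25 + 2/25*0/1, 22/25 + 2/25*1/5) = [22/25, 112/125)
  'c': [22/25 + 2/25*1/5, 22/25 + 2/25*2/5) = [112/125, 114/125)
  'd': [22/25 + 2/25*2/5, 22/25 + 2/25*4/5) = [114/125, 118/125) <- contains code 588/625
  'e': [22/25 + 2/25*4/5, 22/25 + 2/25*1/1) = [118/125, 24/25)
  emit 'd', narrow to [114/125, 118/125)
Step 4: interval [114/125, 118/125), width = 118/125 - 114/125 = 4/125
  'b': [114/125 + 4/125*0/1, 114/125 + 4/125*1/5) = [114/125, 574/625)
  'c': [114/125 + 4/125*1/5, 114/125 + 4/125*2/5) = [574/625, 578/625)
  'd': [114/125 + 4/125*2/5, 114/125 + 4/125*4/5) = [578/625, 586/625)
  'e': [114/125 + 4/125*4/5, 114/125 + 4/125*1/1) = [586/625, 118/125) <- contains code 588/625
  emit 'e', narrow to [586/625, 118/125)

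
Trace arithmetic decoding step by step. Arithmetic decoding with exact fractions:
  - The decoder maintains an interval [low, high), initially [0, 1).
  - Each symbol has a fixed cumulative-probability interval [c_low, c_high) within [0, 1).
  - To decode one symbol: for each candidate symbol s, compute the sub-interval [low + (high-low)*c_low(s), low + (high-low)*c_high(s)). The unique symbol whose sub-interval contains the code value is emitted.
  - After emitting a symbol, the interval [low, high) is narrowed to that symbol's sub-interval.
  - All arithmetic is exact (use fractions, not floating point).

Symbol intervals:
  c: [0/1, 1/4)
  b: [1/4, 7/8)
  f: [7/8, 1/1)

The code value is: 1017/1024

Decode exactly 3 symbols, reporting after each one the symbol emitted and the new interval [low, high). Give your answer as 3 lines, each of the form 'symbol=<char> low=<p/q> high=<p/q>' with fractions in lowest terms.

Step 1: interval [0/1, 1/1), width = 1/1 - 0/1 = 1/1
  'c': [0/1 + 1/1*0/1, 0/1 + 1/1*1/4) = [0/1, 1/4)
  'b': [0/1 + 1/1*1/4, 0/1 + 1/1*7/8) = [1/4, 7/8)
  'f': [0/1 + 1/1*7/8, 0/1 + 1/1*1/1) = [7/8, 1/1) <- contains code 1017/1024
  emit 'f', narrow to [7/8, 1/1)
Step 2: interval [7/8, 1/1), width = 1/1 - 7/8 = 1/8
  'c': [7/8 + 1/8*0/1, 7/8 + 1/8*1/4) = [7/8, 29/32)
  'b': [7/8 + 1/8*1/4, 7/8 + 1/8*7/8) = [29/32, 63/64)
  'f': [7/8 + 1/8*7/8, 7/8 + 1/8*1/1) = [63/64, 1/1) <- contains code 1017/1024
  emit 'f', narrow to [63/64, 1/1)
Step 3: interval [63/64, 1/1), width = 1/1 - 63/64 = 1/64
  'c': [63/64 + 1/64*0/1, 63/64 + 1/64*1/4) = [63/64, 253/256)
  'b': [63/64 + 1/64*1/4, 63/64 + 1/64*7/8) = [253/256, 511/512) <- contains code 1017/1024
  'f': [63/64 + 1/64*7/8, 63/64 + 1/64*1/1) = [511/512, 1/1)
  emit 'b', narrow to [253/256, 511/512)

Answer: symbol=f low=7/8 high=1/1
symbol=f low=63/64 high=1/1
symbol=b low=253/256 high=511/512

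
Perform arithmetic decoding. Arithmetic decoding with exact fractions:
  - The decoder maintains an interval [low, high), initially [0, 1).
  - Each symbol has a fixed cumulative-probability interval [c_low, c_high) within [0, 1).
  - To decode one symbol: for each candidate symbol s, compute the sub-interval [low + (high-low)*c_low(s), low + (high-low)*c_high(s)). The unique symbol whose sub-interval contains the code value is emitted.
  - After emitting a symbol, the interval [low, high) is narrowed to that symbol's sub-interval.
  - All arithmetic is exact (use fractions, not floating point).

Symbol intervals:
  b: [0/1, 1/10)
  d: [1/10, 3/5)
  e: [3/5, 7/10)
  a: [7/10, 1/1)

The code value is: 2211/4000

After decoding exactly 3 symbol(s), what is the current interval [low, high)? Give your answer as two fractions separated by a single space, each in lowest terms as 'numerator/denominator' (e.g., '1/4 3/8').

Step 1: interval [0/1, 1/1), width = 1/1 - 0/1 = 1/1
  'b': [0/1 + 1/1*0/1, 0/1 + 1/1*1/10) = [0/1, 1/10)
  'd': [0/1 + 1/1*1/10, 0/1 + 1/1*3/5) = [1/10, 3/5) <- contains code 2211/4000
  'e': [0/1 + 1/1*3/5, 0/1 + 1/1*7/10) = [3/5, 7/10)
  'a': [0/1 + 1/1*7/10, 0/1 + 1/1*1/1) = [7/10, 1/1)
  emit 'd', narrow to [1/10, 3/5)
Step 2: interval [1/10, 3/5), width = 3/5 - 1/10 = 1/2
  'b': [1/10 + 1/2*0/1, 1/10 + 1/2*1/10) = [1/10, 3/20)
  'd': [1/10 + 1/2*1/10, 1/10 + 1/2*3/5) = [3/20, 2/5)
  'e': [1/10 + 1/2*3/5, 1/10 + 1/2*7/10) = [2/5, 9/20)
  'a': [1/10 + 1/2*7/10, 1/10 + 1/2*1/1) = [9/20, 3/5) <- contains code 2211/4000
  emit 'a', narrow to [9/20, 3/5)
Step 3: interval [9/20, 3/5), width = 3/5 - 9/20 = 3/20
  'b': [9/20 + 3/20*0/1, 9/20 + 3/20*1/10) = [9/20, 93/200)
  'd': [9/20 + 3/20*1/10, 9/20 + 3/20*3/5) = [93/200, 27/50)
  'e': [9/20 + 3/20*3/5, 9/20 + 3/20*7/10) = [27/50, 111/200) <- contains code 2211/4000
  'a': [9/20 + 3/20*7/10, 9/20 + 3/20*1/1) = [111/200, 3/5)
  emit 'e', narrow to [27/50, 111/200)

Answer: 27/50 111/200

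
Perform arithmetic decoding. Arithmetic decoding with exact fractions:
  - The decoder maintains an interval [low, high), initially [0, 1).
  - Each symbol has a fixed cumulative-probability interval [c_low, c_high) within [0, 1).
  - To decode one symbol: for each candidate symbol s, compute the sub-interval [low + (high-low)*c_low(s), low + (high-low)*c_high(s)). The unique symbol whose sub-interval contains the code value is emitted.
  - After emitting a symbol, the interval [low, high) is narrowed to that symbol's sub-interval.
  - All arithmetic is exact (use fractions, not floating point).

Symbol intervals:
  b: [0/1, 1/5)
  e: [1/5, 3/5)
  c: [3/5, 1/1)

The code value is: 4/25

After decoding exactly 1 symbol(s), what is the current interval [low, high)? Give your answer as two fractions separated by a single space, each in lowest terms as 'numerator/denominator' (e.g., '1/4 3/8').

Answer: 0/1 1/5

Derivation:
Step 1: interval [0/1, 1/1), width = 1/1 - 0/1 = 1/1
  'b': [0/1 + 1/1*0/1, 0/1 + 1/1*1/5) = [0/1, 1/5) <- contains code 4/25
  'e': [0/1 + 1/1*1/5, 0/1 + 1/1*3/5) = [1/5, 3/5)
  'c': [0/1 + 1/1*3/5, 0/1 + 1/1*1/1) = [3/5, 1/1)
  emit 'b', narrow to [0/1, 1/5)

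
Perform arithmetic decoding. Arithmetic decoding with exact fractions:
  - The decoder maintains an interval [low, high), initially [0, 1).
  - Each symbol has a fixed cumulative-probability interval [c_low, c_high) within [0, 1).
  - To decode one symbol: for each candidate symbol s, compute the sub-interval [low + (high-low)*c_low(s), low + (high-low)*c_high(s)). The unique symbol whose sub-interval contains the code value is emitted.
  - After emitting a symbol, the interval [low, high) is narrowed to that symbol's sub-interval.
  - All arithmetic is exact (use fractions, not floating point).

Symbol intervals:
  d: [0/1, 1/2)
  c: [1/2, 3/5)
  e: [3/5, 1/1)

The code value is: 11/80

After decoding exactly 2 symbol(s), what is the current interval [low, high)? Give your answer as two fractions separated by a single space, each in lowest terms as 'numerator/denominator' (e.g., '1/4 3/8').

Answer: 0/1 1/4

Derivation:
Step 1: interval [0/1, 1/1), width = 1/1 - 0/1 = 1/1
  'd': [0/1 + 1/1*0/1, 0/1 + 1/1*1/2) = [0/1, 1/2) <- contains code 11/80
  'c': [0/1 + 1/1*1/2, 0/1 + 1/1*3/5) = [1/2, 3/5)
  'e': [0/1 + 1/1*3/5, 0/1 + 1/1*1/1) = [3/5, 1/1)
  emit 'd', narrow to [0/1, 1/2)
Step 2: interval [0/1, 1/2), width = 1/2 - 0/1 = 1/2
  'd': [0/1 + 1/2*0/1, 0/1 + 1/2*1/2) = [0/1, 1/4) <- contains code 11/80
  'c': [0/1 + 1/2*1/2, 0/1 + 1/2*3/5) = [1/4, 3/10)
  'e': [0/1 + 1/2*3/5, 0/1 + 1/2*1/1) = [3/10, 1/2)
  emit 'd', narrow to [0/1, 1/4)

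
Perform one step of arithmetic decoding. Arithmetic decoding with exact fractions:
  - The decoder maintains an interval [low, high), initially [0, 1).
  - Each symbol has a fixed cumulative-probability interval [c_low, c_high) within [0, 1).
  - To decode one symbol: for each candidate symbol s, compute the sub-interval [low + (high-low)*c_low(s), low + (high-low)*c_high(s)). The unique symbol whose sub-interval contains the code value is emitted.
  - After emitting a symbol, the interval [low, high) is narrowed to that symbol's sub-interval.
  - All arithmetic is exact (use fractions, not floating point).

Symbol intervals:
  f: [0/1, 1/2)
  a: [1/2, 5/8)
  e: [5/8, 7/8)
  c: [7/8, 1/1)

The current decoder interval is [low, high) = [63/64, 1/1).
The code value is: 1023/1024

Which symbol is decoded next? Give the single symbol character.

Answer: c

Derivation:
Interval width = high − low = 1/1 − 63/64 = 1/64
Scaled code = (code − low) / width = (1023/1024 − 63/64) / 1/64 = 15/16
  f: [0/1, 1/2) 
  a: [1/2, 5/8) 
  e: [5/8, 7/8) 
  c: [7/8, 1/1) ← scaled code falls here ✓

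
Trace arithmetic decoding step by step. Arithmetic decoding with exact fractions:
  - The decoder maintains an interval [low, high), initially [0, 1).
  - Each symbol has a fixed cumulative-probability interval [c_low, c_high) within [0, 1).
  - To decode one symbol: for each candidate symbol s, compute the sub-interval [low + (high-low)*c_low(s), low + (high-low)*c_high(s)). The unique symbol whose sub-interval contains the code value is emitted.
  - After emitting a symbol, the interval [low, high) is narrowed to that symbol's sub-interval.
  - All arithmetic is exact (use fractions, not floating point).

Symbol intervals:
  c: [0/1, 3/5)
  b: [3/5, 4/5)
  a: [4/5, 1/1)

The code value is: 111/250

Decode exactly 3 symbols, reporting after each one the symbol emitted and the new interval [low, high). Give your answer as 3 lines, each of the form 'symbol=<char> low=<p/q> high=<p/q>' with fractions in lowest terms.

Step 1: interval [0/1, 1/1), width = 1/1 - 0/1 = 1/1
  'c': [0/1 + 1/1*0/1, 0/1 + 1/1*3/5) = [0/1, 3/5) <- contains code 111/250
  'b': [0/1 + 1/1*3/5, 0/1 + 1/1*4/5) = [3/5, 4/5)
  'a': [0/1 + 1/1*4/5, 0/1 + 1/1*1/1) = [4/5, 1/1)
  emit 'c', narrow to [0/1, 3/5)
Step 2: interval [0/1, 3/5), width = 3/5 - 0/1 = 3/5
  'c': [0/1 + 3/5*0/1, 0/1 + 3/5*3/5) = [0/1, 9/25)
  'b': [0/1 + 3/5*3/5, 0/1 + 3/5*4/5) = [9/25, 12/25) <- contains code 111/250
  'a': [0/1 + 3/5*4/5, 0/1 + 3/5*1/1) = [12/25, 3/5)
  emit 'b', narrow to [9/25, 12/25)
Step 3: interval [9/25, 12/25), width = 12/25 - 9/25 = 3/25
  'c': [9/25 + 3/25*0/1, 9/25 + 3/25*3/5) = [9/25, 54/125)
  'b': [9/25 + 3/25*3/5, 9/25 + 3/25*4/5) = [54/125, 57/125) <- contains code 111/250
  'a': [9/25 + 3/25*4/5, 9/25 + 3/25*1/1) = [57/125, 12/25)
  emit 'b', narrow to [54/125, 57/125)

Answer: symbol=c low=0/1 high=3/5
symbol=b low=9/25 high=12/25
symbol=b low=54/125 high=57/125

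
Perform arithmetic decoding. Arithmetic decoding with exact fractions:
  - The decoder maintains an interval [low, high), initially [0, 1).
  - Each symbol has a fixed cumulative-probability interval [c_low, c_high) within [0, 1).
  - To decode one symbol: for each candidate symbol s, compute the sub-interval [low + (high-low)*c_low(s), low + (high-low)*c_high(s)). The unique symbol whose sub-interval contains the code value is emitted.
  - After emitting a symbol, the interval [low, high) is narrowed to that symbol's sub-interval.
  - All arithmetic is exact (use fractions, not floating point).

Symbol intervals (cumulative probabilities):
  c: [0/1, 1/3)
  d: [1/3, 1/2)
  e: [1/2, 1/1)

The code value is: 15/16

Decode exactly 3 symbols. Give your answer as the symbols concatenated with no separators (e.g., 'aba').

Step 1: interval [0/1, 1/1), width = 1/1 - 0/1 = 1/1
  'c': [0/1 + 1/1*0/1, 0/1 + 1/1*1/3) = [0/1, 1/3)
  'd': [0/1 + 1/1*1/3, 0/1 + 1/1*1/2) = [1/3, 1/2)
  'e': [0/1 + 1/1*1/2, 0/1 + 1/1*1/1) = [1/2, 1/1) <- contains code 15/16
  emit 'e', narrow to [1/2, 1/1)
Step 2: interval [1/2, 1/1), width = 1/1 - 1/2 = 1/2
  'c': [1/2 + 1/2*0/1, 1/2 + 1/2*1/3) = [1/2, 2/3)
  'd': [1/2 + 1/2*1/3, 1/2 + 1/2*1/2) = [2/3, 3/4)
  'e': [1/2 + 1/2*1/2, 1/2 + 1/2*1/1) = [3/4, 1/1) <- contains code 15/16
  emit 'e', narrow to [3/4, 1/1)
Step 3: interval [3/4, 1/1), width = 1/1 - 3/4 = 1/4
  'c': [3/4 + 1/4*0/1, 3/4 + 1/4*1/3) = [3/4, 5/6)
  'd': [3/4 + 1/4*1/3, 3/4 + 1/4*1/2) = [5/6, 7/8)
  'e': [3/4 + 1/4*1/2, 3/4 + 1/4*1/1) = [7/8, 1/1) <- contains code 15/16
  emit 'e', narrow to [7/8, 1/1)

Answer: eee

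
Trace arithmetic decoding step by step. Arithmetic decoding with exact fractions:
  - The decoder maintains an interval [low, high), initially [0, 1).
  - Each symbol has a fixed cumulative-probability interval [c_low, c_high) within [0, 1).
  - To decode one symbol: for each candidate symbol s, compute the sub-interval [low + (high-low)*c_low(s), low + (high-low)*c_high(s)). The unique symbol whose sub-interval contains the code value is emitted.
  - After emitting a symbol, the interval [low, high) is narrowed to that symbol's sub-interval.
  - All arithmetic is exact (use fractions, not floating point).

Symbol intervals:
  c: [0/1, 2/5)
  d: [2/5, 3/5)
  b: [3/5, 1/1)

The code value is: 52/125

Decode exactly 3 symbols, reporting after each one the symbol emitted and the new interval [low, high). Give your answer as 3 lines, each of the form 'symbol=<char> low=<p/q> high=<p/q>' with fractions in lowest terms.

Answer: symbol=d low=2/5 high=3/5
symbol=c low=2/5 high=12/25
symbol=c low=2/5 high=54/125

Derivation:
Step 1: interval [0/1, 1/1), width = 1/1 - 0/1 = 1/1
  'c': [0/1 + 1/1*0/1, 0/1 + 1/1*2/5) = [0/1, 2/5)
  'd': [0/1 + 1/1*2/5, 0/1 + 1/1*3/5) = [2/5, 3/5) <- contains code 52/125
  'b': [0/1 + 1/1*3/5, 0/1 + 1/1*1/1) = [3/5, 1/1)
  emit 'd', narrow to [2/5, 3/5)
Step 2: interval [2/5, 3/5), width = 3/5 - 2/5 = 1/5
  'c': [2/5 + 1/5*0/1, 2/5 + 1/5*2/5) = [2/5, 12/25) <- contains code 52/125
  'd': [2/5 + 1/5*2/5, 2/5 + 1/5*3/5) = [12/25, 13/25)
  'b': [2/5 + 1/5*3/5, 2/5 + 1/5*1/1) = [13/25, 3/5)
  emit 'c', narrow to [2/5, 12/25)
Step 3: interval [2/5, 12/25), width = 12/25 - 2/5 = 2/25
  'c': [2/5 + 2/25*0/1, 2/5 + 2/25*2/5) = [2/5, 54/125) <- contains code 52/125
  'd': [2/5 + 2/25*2/5, 2/5 + 2/25*3/5) = [54/125, 56/125)
  'b': [2/5 + 2/25*3/5, 2/5 + 2/25*1/1) = [56/125, 12/25)
  emit 'c', narrow to [2/5, 54/125)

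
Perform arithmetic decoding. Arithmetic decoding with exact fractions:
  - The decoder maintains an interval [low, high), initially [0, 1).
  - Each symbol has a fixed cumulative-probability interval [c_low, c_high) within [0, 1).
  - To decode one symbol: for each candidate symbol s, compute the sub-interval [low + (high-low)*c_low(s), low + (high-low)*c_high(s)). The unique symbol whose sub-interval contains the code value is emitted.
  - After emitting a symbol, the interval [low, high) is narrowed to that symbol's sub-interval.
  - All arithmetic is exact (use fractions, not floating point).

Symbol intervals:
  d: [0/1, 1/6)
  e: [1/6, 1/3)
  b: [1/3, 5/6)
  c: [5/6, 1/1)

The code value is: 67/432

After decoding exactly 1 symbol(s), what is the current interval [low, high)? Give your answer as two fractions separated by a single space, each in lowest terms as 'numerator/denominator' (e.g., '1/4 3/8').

Answer: 0/1 1/6

Derivation:
Step 1: interval [0/1, 1/1), width = 1/1 - 0/1 = 1/1
  'd': [0/1 + 1/1*0/1, 0/1 + 1/1*1/6) = [0/1, 1/6) <- contains code 67/432
  'e': [0/1 + 1/1*1/6, 0/1 + 1/1*1/3) = [1/6, 1/3)
  'b': [0/1 + 1/1*1/3, 0/1 + 1/1*5/6) = [1/3, 5/6)
  'c': [0/1 + 1/1*5/6, 0/1 + 1/1*1/1) = [5/6, 1/1)
  emit 'd', narrow to [0/1, 1/6)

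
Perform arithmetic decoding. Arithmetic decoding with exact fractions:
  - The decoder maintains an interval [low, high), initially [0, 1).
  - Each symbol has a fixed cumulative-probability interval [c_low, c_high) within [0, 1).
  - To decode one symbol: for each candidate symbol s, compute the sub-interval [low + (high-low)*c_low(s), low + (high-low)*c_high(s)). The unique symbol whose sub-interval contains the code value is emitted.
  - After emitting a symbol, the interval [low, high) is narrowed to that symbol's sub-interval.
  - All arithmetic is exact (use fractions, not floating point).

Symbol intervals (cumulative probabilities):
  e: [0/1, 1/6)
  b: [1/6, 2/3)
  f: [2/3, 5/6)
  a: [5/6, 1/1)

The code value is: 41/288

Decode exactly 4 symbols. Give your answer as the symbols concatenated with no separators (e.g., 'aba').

Answer: eaef

Derivation:
Step 1: interval [0/1, 1/1), width = 1/1 - 0/1 = 1/1
  'e': [0/1 + 1/1*0/1, 0/1 + 1/1*1/6) = [0/1, 1/6) <- contains code 41/288
  'b': [0/1 + 1/1*1/6, 0/1 + 1/1*2/3) = [1/6, 2/3)
  'f': [0/1 + 1/1*2/3, 0/1 + 1/1*5/6) = [2/3, 5/6)
  'a': [0/1 + 1/1*5/6, 0/1 + 1/1*1/1) = [5/6, 1/1)
  emit 'e', narrow to [0/1, 1/6)
Step 2: interval [0/1, 1/6), width = 1/6 - 0/1 = 1/6
  'e': [0/1 + 1/6*0/1, 0/1 + 1/6*1/6) = [0/1, 1/36)
  'b': [0/1 + 1/6*1/6, 0/1 + 1/6*2/3) = [1/36, 1/9)
  'f': [0/1 + 1/6*2/3, 0/1 + 1/6*5/6) = [1/9, 5/36)
  'a': [0/1 + 1/6*5/6, 0/1 + 1/6*1/1) = [5/36, 1/6) <- contains code 41/288
  emit 'a', narrow to [5/36, 1/6)
Step 3: interval [5/36, 1/6), width = 1/6 - 5/36 = 1/36
  'e': [5/36 + 1/36*0/1, 5/36 + 1/36*1/6) = [5/36, 31/216) <- contains code 41/288
  'b': [5/36 + 1/36*1/6, 5/36 + 1/36*2/3) = [31/216, 17/108)
  'f': [5/36 + 1/36*2/3, 5/36 + 1/36*5/6) = [17/108, 35/216)
  'a': [5/36 + 1/36*5/6, 5/36 + 1/36*1/1) = [35/216, 1/6)
  emit 'e', narrow to [5/36, 31/216)
Step 4: interval [5/36, 31/216), width = 31/216 - 5/36 = 1/216
  'e': [5/36 + 1/216*0/1, 5/36 + 1/216*1/6) = [5/36, 181/1296)
  'b': [5/36 + 1/216*1/6, 5/36 + 1/216*2/3) = [181/1296, 23/162)
  'f': [5/36 + 1/216*2/3, 5/36 + 1/216*5/6) = [23/162, 185/1296) <- contains code 41/288
  'a': [5/36 + 1/216*5/6, 5/36 + 1/216*1/1) = [185/1296, 31/216)
  emit 'f', narrow to [23/162, 185/1296)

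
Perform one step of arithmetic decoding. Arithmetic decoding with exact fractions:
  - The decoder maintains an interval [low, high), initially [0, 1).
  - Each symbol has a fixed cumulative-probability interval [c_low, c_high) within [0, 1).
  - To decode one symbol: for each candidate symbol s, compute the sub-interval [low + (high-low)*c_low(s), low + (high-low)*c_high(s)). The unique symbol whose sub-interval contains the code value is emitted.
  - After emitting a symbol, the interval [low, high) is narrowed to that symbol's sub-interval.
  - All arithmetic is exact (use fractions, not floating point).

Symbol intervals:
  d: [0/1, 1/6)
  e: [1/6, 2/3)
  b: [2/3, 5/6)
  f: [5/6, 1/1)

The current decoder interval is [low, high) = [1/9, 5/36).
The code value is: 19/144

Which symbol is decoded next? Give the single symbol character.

Interval width = high − low = 5/36 − 1/9 = 1/36
Scaled code = (code − low) / width = (19/144 − 1/9) / 1/36 = 3/4
  d: [0/1, 1/6) 
  e: [1/6, 2/3) 
  b: [2/3, 5/6) ← scaled code falls here ✓
  f: [5/6, 1/1) 

Answer: b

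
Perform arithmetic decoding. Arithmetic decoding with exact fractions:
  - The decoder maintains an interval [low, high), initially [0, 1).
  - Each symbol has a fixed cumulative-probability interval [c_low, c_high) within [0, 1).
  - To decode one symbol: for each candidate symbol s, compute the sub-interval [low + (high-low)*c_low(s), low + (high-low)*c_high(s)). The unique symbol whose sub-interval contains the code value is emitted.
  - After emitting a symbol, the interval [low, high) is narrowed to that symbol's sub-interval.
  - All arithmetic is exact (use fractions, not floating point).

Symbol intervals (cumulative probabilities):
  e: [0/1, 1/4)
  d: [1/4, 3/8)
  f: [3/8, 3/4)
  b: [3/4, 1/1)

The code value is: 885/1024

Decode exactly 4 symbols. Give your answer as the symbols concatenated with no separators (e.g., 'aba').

Answer: bfeb

Derivation:
Step 1: interval [0/1, 1/1), width = 1/1 - 0/1 = 1/1
  'e': [0/1 + 1/1*0/1, 0/1 + 1/1*1/4) = [0/1, 1/4)
  'd': [0/1 + 1/1*1/4, 0/1 + 1/1*3/8) = [1/4, 3/8)
  'f': [0/1 + 1/1*3/8, 0/1 + 1/1*3/4) = [3/8, 3/4)
  'b': [0/1 + 1/1*3/4, 0/1 + 1/1*1/1) = [3/4, 1/1) <- contains code 885/1024
  emit 'b', narrow to [3/4, 1/1)
Step 2: interval [3/4, 1/1), width = 1/1 - 3/4 = 1/4
  'e': [3/4 + 1/4*0/1, 3/4 + 1/4*1/4) = [3/4, 13/16)
  'd': [3/4 + 1/4*1/4, 3/4 + 1/4*3/8) = [13/16, 27/32)
  'f': [3/4 + 1/4*3/8, 3/4 + 1/4*3/4) = [27/32, 15/16) <- contains code 885/1024
  'b': [3/4 + 1/4*3/4, 3/4 + 1/4*1/1) = [15/16, 1/1)
  emit 'f', narrow to [27/32, 15/16)
Step 3: interval [27/32, 15/16), width = 15/16 - 27/32 = 3/32
  'e': [27/32 + 3/32*0/1, 27/32 + 3/32*1/4) = [27/32, 111/128) <- contains code 885/1024
  'd': [27/32 + 3/32*1/4, 27/32 + 3/32*3/8) = [111/128, 225/256)
  'f': [27/32 + 3/32*3/8, 27/32 + 3/32*3/4) = [225/256, 117/128)
  'b': [27/32 + 3/32*3/4, 27/32 + 3/32*1/1) = [117/128, 15/16)
  emit 'e', narrow to [27/32, 111/128)
Step 4: interval [27/32, 111/128), width = 111/128 - 27/32 = 3/128
  'e': [27/32 + 3/128*0/1, 27/32 + 3/128*1/4) = [27/32, 435/512)
  'd': [27/32 + 3/128*1/4, 27/32 + 3/128*3/8) = [435/512, 873/1024)
  'f': [27/32 + 3/128*3/8, 27/32 + 3/128*3/4) = [873/1024, 441/512)
  'b': [27/32 + 3/128*3/4, 27/32 + 3/128*1/1) = [441/512, 111/128) <- contains code 885/1024
  emit 'b', narrow to [441/512, 111/128)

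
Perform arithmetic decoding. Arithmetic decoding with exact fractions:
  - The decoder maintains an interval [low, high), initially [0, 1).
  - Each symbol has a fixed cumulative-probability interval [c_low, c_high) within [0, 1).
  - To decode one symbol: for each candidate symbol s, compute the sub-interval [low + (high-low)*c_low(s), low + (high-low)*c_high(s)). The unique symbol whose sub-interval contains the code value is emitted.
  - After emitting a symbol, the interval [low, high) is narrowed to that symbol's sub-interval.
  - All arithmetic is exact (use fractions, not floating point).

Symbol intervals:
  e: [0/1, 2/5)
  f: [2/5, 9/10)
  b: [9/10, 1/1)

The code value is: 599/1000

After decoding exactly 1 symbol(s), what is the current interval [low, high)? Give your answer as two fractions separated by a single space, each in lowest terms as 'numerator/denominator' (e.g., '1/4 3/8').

Step 1: interval [0/1, 1/1), width = 1/1 - 0/1 = 1/1
  'e': [0/1 + 1/1*0/1, 0/1 + 1/1*2/5) = [0/1, 2/5)
  'f': [0/1 + 1/1*2/5, 0/1 + 1/1*9/10) = [2/5, 9/10) <- contains code 599/1000
  'b': [0/1 + 1/1*9/10, 0/1 + 1/1*1/1) = [9/10, 1/1)
  emit 'f', narrow to [2/5, 9/10)

Answer: 2/5 9/10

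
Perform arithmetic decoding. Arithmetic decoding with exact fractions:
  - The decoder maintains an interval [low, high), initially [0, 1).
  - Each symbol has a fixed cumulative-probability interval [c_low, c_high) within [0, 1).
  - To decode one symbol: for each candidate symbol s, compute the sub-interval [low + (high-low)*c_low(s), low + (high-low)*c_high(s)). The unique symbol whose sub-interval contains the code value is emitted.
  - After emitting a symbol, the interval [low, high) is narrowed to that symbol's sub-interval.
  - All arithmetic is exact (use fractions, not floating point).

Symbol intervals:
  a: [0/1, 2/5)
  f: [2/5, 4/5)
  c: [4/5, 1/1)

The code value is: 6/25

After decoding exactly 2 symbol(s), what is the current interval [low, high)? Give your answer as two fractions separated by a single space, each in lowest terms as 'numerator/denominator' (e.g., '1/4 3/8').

Answer: 4/25 8/25

Derivation:
Step 1: interval [0/1, 1/1), width = 1/1 - 0/1 = 1/1
  'a': [0/1 + 1/1*0/1, 0/1 + 1/1*2/5) = [0/1, 2/5) <- contains code 6/25
  'f': [0/1 + 1/1*2/5, 0/1 + 1/1*4/5) = [2/5, 4/5)
  'c': [0/1 + 1/1*4/5, 0/1 + 1/1*1/1) = [4/5, 1/1)
  emit 'a', narrow to [0/1, 2/5)
Step 2: interval [0/1, 2/5), width = 2/5 - 0/1 = 2/5
  'a': [0/1 + 2/5*0/1, 0/1 + 2/5*2/5) = [0/1, 4/25)
  'f': [0/1 + 2/5*2/5, 0/1 + 2/5*4/5) = [4/25, 8/25) <- contains code 6/25
  'c': [0/1 + 2/5*4/5, 0/1 + 2/5*1/1) = [8/25, 2/5)
  emit 'f', narrow to [4/25, 8/25)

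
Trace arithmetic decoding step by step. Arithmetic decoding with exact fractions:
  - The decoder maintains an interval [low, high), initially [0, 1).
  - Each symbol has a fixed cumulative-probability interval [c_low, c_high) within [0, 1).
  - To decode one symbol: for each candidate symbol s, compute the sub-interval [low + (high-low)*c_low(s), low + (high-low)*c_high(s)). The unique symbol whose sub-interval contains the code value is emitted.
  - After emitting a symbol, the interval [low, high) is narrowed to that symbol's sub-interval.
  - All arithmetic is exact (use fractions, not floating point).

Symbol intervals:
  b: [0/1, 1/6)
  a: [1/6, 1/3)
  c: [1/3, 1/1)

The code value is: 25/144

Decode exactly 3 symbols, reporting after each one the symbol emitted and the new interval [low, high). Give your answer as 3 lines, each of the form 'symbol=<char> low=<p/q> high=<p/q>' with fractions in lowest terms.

Answer: symbol=a low=1/6 high=1/3
symbol=b low=1/6 high=7/36
symbol=a low=37/216 high=19/108

Derivation:
Step 1: interval [0/1, 1/1), width = 1/1 - 0/1 = 1/1
  'b': [0/1 + 1/1*0/1, 0/1 + 1/1*1/6) = [0/1, 1/6)
  'a': [0/1 + 1/1*1/6, 0/1 + 1/1*1/3) = [1/6, 1/3) <- contains code 25/144
  'c': [0/1 + 1/1*1/3, 0/1 + 1/1*1/1) = [1/3, 1/1)
  emit 'a', narrow to [1/6, 1/3)
Step 2: interval [1/6, 1/3), width = 1/3 - 1/6 = 1/6
  'b': [1/6 + 1/6*0/1, 1/6 + 1/6*1/6) = [1/6, 7/36) <- contains code 25/144
  'a': [1/6 + 1/6*1/6, 1/6 + 1/6*1/3) = [7/36, 2/9)
  'c': [1/6 + 1/6*1/3, 1/6 + 1/6*1/1) = [2/9, 1/3)
  emit 'b', narrow to [1/6, 7/36)
Step 3: interval [1/6, 7/36), width = 7/36 - 1/6 = 1/36
  'b': [1/6 + 1/36*0/1, 1/6 + 1/36*1/6) = [1/6, 37/216)
  'a': [1/6 + 1/36*1/6, 1/6 + 1/36*1/3) = [37/216, 19/108) <- contains code 25/144
  'c': [1/6 + 1/36*1/3, 1/6 + 1/36*1/1) = [19/108, 7/36)
  emit 'a', narrow to [37/216, 19/108)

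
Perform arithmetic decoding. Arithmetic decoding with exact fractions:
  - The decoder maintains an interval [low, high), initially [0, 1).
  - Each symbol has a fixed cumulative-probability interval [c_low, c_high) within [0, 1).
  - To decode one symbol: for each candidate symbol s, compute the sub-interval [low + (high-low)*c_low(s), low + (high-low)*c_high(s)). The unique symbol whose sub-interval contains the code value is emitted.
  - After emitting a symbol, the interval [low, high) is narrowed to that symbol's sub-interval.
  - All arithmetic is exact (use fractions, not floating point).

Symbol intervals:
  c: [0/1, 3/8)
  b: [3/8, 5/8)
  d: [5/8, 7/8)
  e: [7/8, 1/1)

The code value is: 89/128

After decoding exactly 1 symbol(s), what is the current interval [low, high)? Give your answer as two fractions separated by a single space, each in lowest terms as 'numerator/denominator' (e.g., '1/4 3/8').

Step 1: interval [0/1, 1/1), width = 1/1 - 0/1 = 1/1
  'c': [0/1 + 1/1*0/1, 0/1 + 1/1*3/8) = [0/1, 3/8)
  'b': [0/1 + 1/1*3/8, 0/1 + 1/1*5/8) = [3/8, 5/8)
  'd': [0/1 + 1/1*5/8, 0/1 + 1/1*7/8) = [5/8, 7/8) <- contains code 89/128
  'e': [0/1 + 1/1*7/8, 0/1 + 1/1*1/1) = [7/8, 1/1)
  emit 'd', narrow to [5/8, 7/8)

Answer: 5/8 7/8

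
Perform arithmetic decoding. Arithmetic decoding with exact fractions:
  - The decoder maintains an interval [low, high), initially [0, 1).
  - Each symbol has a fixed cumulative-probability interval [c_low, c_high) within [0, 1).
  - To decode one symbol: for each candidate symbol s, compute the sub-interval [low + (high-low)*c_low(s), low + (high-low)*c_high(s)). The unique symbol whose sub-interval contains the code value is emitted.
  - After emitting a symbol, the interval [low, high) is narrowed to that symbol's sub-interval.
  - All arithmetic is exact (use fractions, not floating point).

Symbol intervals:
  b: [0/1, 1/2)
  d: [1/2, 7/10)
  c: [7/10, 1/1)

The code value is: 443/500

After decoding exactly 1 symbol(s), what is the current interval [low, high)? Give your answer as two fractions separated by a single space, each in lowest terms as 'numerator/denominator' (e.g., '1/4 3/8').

Answer: 7/10 1/1

Derivation:
Step 1: interval [0/1, 1/1), width = 1/1 - 0/1 = 1/1
  'b': [0/1 + 1/1*0/1, 0/1 + 1/1*1/2) = [0/1, 1/2)
  'd': [0/1 + 1/1*1/2, 0/1 + 1/1*7/10) = [1/2, 7/10)
  'c': [0/1 + 1/1*7/10, 0/1 + 1/1*1/1) = [7/10, 1/1) <- contains code 443/500
  emit 'c', narrow to [7/10, 1/1)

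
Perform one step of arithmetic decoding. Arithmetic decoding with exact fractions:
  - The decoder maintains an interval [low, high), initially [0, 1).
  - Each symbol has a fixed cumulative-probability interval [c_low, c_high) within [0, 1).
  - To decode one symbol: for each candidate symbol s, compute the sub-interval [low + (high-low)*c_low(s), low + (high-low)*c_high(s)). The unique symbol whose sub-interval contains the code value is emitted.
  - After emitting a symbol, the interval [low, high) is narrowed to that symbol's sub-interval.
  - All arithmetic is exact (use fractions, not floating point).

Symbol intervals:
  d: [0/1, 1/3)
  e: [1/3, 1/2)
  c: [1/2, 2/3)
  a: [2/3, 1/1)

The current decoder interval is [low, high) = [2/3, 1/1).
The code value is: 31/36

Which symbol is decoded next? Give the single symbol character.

Interval width = high − low = 1/1 − 2/3 = 1/3
Scaled code = (code − low) / width = (31/36 − 2/3) / 1/3 = 7/12
  d: [0/1, 1/3) 
  e: [1/3, 1/2) 
  c: [1/2, 2/3) ← scaled code falls here ✓
  a: [2/3, 1/1) 

Answer: c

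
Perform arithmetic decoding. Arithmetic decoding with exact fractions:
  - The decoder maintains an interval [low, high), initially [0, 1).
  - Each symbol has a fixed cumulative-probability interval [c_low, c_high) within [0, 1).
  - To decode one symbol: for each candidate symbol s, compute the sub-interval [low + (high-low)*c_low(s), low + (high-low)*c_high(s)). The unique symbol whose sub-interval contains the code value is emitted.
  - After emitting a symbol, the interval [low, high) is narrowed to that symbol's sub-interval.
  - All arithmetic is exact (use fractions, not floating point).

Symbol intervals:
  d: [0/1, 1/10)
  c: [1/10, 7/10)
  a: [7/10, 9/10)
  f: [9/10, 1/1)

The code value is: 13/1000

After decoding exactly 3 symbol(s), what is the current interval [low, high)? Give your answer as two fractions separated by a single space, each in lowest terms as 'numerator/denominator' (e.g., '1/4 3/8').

Answer: 1/100 2/125

Derivation:
Step 1: interval [0/1, 1/1), width = 1/1 - 0/1 = 1/1
  'd': [0/1 + 1/1*0/1, 0/1 + 1/1*1/10) = [0/1, 1/10) <- contains code 13/1000
  'c': [0/1 + 1/1*1/10, 0/1 + 1/1*7/10) = [1/10, 7/10)
  'a': [0/1 + 1/1*7/10, 0/1 + 1/1*9/10) = [7/10, 9/10)
  'f': [0/1 + 1/1*9/10, 0/1 + 1/1*1/1) = [9/10, 1/1)
  emit 'd', narrow to [0/1, 1/10)
Step 2: interval [0/1, 1/10), width = 1/10 - 0/1 = 1/10
  'd': [0/1 + 1/10*0/1, 0/1 + 1/10*1/10) = [0/1, 1/100)
  'c': [0/1 + 1/10*1/10, 0/1 + 1/10*7/10) = [1/100, 7/100) <- contains code 13/1000
  'a': [0/1 + 1/10*7/10, 0/1 + 1/10*9/10) = [7/100, 9/100)
  'f': [0/1 + 1/10*9/10, 0/1 + 1/10*1/1) = [9/100, 1/10)
  emit 'c', narrow to [1/100, 7/100)
Step 3: interval [1/100, 7/100), width = 7/100 - 1/100 = 3/50
  'd': [1/100 + 3/50*0/1, 1/100 + 3/50*1/10) = [1/100, 2/125) <- contains code 13/1000
  'c': [1/100 + 3/50*1/10, 1/100 + 3/50*7/10) = [2/125, 13/250)
  'a': [1/100 + 3/50*7/10, 1/100 + 3/50*9/10) = [13/250, 8/125)
  'f': [1/100 + 3/50*9/10, 1/100 + 3/50*1/1) = [8/125, 7/100)
  emit 'd', narrow to [1/100, 2/125)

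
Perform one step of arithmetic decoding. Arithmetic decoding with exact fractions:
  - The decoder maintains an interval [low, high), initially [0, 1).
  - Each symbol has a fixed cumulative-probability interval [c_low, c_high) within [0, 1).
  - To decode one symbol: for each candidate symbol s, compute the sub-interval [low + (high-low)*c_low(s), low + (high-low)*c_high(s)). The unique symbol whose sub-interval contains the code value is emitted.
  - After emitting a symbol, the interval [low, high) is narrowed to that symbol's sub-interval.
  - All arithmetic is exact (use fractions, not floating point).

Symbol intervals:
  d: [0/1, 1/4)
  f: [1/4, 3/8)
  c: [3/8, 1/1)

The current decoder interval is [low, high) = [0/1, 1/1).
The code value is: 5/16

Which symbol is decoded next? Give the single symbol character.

Interval width = high − low = 1/1 − 0/1 = 1/1
Scaled code = (code − low) / width = (5/16 − 0/1) / 1/1 = 5/16
  d: [0/1, 1/4) 
  f: [1/4, 3/8) ← scaled code falls here ✓
  c: [3/8, 1/1) 

Answer: f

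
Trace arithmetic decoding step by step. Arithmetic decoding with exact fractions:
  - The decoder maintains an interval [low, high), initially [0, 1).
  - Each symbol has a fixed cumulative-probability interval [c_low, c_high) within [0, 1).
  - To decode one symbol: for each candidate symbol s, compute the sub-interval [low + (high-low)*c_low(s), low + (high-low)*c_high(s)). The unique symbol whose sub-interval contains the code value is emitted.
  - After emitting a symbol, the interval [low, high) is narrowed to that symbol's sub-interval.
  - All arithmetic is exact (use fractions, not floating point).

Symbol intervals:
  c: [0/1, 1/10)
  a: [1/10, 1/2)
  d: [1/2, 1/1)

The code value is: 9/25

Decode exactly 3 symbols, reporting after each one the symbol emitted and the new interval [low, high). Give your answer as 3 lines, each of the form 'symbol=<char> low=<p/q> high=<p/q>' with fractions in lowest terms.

Step 1: interval [0/1, 1/1), width = 1/1 - 0/1 = 1/1
  'c': [0/1 + 1/1*0/1, 0/1 + 1/1*1/10) = [0/1, 1/10)
  'a': [0/1 + 1/1*1/10, 0/1 + 1/1*1/2) = [1/10, 1/2) <- contains code 9/25
  'd': [0/1 + 1/1*1/2, 0/1 + 1/1*1/1) = [1/2, 1/1)
  emit 'a', narrow to [1/10, 1/2)
Step 2: interval [1/10, 1/2), width = 1/2 - 1/10 = 2/5
  'c': [1/10 + 2/5*0/1, 1/10 + 2/5*1/10) = [1/10, 7/50)
  'a': [1/10 + 2/5*1/10, 1/10 + 2/5*1/2) = [7/50, 3/10)
  'd': [1/10 + 2/5*1/2, 1/10 + 2/5*1/1) = [3/10, 1/2) <- contains code 9/25
  emit 'd', narrow to [3/10, 1/2)
Step 3: interval [3/10, 1/2), width = 1/2 - 3/10 = 1/5
  'c': [3/10 + 1/5*0/1, 3/10 + 1/5*1/10) = [3/10, 8/25)
  'a': [3/10 + 1/5*1/10, 3/10 + 1/5*1/2) = [8/25, 2/5) <- contains code 9/25
  'd': [3/10 + 1/5*1/2, 3/10 + 1/5*1/1) = [2/5, 1/2)
  emit 'a', narrow to [8/25, 2/5)

Answer: symbol=a low=1/10 high=1/2
symbol=d low=3/10 high=1/2
symbol=a low=8/25 high=2/5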